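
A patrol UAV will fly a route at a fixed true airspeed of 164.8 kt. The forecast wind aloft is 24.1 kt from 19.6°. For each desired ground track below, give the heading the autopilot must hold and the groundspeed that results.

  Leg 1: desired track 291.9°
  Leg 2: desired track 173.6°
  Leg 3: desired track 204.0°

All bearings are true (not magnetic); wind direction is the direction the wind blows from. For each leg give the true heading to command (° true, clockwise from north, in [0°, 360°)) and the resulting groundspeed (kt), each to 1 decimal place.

Leg 1: desired track 291.9°; wind correction +8.4° → command heading 300.3°, groundspeed 162.1 kt
Leg 2: desired track 173.6°; wind correction -3.7° → command heading 169.9°, groundspeed 186.1 kt
Leg 3: desired track 204.0°; wind correction +0.6° → command heading 204.6°, groundspeed 188.8 kt

Leg 1: heading=300.3°, groundspeed=162.1 kt
Leg 2: heading=169.9°, groundspeed=186.1 kt
Leg 3: heading=204.6°, groundspeed=188.8 kt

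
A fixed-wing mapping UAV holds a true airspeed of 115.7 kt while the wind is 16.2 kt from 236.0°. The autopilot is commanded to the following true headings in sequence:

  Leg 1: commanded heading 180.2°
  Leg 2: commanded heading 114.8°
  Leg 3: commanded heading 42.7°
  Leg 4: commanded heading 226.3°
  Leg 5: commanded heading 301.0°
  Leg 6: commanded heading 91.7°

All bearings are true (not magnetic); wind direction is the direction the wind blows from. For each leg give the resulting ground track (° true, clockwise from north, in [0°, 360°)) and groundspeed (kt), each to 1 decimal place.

Leg 1: heading 180.2°; drift -7.2° → track 173.0°, groundspeed 107.4 kt
Leg 2: heading 114.8°; drift -6.4° → track 108.4°, groundspeed 124.9 kt
Leg 3: heading 42.7°; drift +1.6° → track 44.3°, groundspeed 131.5 kt
Leg 4: heading 226.3°; drift -1.6° → track 224.7°, groundspeed 99.8 kt
Leg 5: heading 301.0°; drift +7.7° → track 308.7°, groundspeed 109.8 kt
Leg 6: heading 91.7°; drift -4.2° → track 87.5°, groundspeed 129.2 kt

Leg 1: track=173.0°, groundspeed=107.4 kt
Leg 2: track=108.4°, groundspeed=124.9 kt
Leg 3: track=44.3°, groundspeed=131.5 kt
Leg 4: track=224.7°, groundspeed=99.8 kt
Leg 5: track=308.7°, groundspeed=109.8 kt
Leg 6: track=87.5°, groundspeed=129.2 kt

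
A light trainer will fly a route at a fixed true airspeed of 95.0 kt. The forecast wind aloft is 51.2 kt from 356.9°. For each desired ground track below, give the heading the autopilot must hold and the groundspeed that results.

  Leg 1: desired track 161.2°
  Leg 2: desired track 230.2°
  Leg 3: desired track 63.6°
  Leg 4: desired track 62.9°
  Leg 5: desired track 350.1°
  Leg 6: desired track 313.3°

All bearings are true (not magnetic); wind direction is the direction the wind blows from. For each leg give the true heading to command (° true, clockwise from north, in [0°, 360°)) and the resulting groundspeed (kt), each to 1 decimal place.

Leg 1: desired track 161.2°; wind correction -8.4° → command heading 152.8°, groundspeed 143.3 kt
Leg 2: desired track 230.2°; wind correction +25.6° → command heading 255.8°, groundspeed 116.3 kt
Leg 3: desired track 63.6°; wind correction -29.7° → command heading 33.9°, groundspeed 62.3 kt
Leg 4: desired track 62.9°; wind correction -29.5° → command heading 33.4°, groundspeed 61.9 kt
Leg 5: desired track 350.1°; wind correction +3.7° → command heading 353.8°, groundspeed 44.0 kt
Leg 6: desired track 313.3°; wind correction +21.8° → command heading 335.1°, groundspeed 51.1 kt

Leg 1: heading=152.8°, groundspeed=143.3 kt
Leg 2: heading=255.8°, groundspeed=116.3 kt
Leg 3: heading=33.9°, groundspeed=62.3 kt
Leg 4: heading=33.4°, groundspeed=61.9 kt
Leg 5: heading=353.8°, groundspeed=44.0 kt
Leg 6: heading=335.1°, groundspeed=51.1 kt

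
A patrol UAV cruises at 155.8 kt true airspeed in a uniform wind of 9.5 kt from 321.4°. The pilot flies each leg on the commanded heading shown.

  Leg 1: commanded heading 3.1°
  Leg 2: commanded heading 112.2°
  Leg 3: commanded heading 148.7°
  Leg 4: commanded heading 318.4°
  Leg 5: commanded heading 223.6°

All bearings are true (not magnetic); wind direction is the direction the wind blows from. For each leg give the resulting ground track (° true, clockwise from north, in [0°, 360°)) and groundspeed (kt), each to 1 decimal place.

Leg 1: heading 3.1°; drift +2.4° → track 5.5°, groundspeed 148.8 kt
Leg 2: heading 112.2°; drift +1.6° → track 113.8°, groundspeed 164.2 kt
Leg 3: heading 148.7°; drift -0.4° → track 148.3°, groundspeed 165.2 kt
Leg 4: heading 318.4°; drift -0.2° → track 318.2°, groundspeed 146.3 kt
Leg 5: heading 223.6°; drift -3.4° → track 220.2°, groundspeed 157.4 kt

Leg 1: track=5.5°, groundspeed=148.8 kt
Leg 2: track=113.8°, groundspeed=164.2 kt
Leg 3: track=148.3°, groundspeed=165.2 kt
Leg 4: track=318.2°, groundspeed=146.3 kt
Leg 5: track=220.2°, groundspeed=157.4 kt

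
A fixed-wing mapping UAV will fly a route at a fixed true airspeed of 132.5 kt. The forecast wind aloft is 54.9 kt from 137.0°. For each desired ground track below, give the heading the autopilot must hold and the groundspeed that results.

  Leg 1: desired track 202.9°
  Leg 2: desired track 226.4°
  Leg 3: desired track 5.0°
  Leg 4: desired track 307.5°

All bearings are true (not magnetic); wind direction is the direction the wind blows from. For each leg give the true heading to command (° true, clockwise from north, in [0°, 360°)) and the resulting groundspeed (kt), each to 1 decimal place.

Leg 1: heading=180.7°, groundspeed=100.2 kt
Leg 2: heading=201.9°, groundspeed=120.0 kt
Leg 3: heading=22.9°, groundspeed=162.8 kt
Leg 4: heading=303.6°, groundspeed=186.3 kt

Leg 1: desired track 202.9°; wind correction -22.2° → command heading 180.7°, groundspeed 100.2 kt
Leg 2: desired track 226.4°; wind correction -24.5° → command heading 201.9°, groundspeed 120.0 kt
Leg 3: desired track 5.0°; wind correction +17.9° → command heading 22.9°, groundspeed 162.8 kt
Leg 4: desired track 307.5°; wind correction -3.9° → command heading 303.6°, groundspeed 186.3 kt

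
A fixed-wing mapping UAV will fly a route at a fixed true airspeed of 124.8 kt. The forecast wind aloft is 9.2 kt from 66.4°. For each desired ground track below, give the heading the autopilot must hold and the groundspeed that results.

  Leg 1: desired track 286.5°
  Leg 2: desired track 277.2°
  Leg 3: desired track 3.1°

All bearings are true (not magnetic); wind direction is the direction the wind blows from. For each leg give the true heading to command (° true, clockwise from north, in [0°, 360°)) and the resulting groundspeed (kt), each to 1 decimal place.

Leg 1: desired track 286.5°; wind correction +2.7° → command heading 289.2°, groundspeed 131.7 kt
Leg 2: desired track 277.2°; wind correction +2.2° → command heading 279.4°, groundspeed 132.6 kt
Leg 3: desired track 3.1°; wind correction +3.8° → command heading 6.9°, groundspeed 120.4 kt

Leg 1: heading=289.2°, groundspeed=131.7 kt
Leg 2: heading=279.4°, groundspeed=132.6 kt
Leg 3: heading=6.9°, groundspeed=120.4 kt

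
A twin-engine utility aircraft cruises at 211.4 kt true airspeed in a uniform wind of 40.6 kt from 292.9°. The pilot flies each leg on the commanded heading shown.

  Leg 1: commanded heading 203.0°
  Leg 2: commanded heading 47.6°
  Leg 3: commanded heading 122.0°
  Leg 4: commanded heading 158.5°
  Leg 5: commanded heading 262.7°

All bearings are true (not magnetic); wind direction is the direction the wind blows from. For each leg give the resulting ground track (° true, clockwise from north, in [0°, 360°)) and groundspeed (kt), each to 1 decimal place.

Leg 1: track=192.1°, groundspeed=215.2 kt
Leg 2: track=56.8°, groundspeed=231.3 kt
Leg 3: track=120.5°, groundspeed=251.6 kt
Leg 4: track=151.6°, groundspeed=241.6 kt
Leg 5: track=256.1°, groundspeed=177.5 kt

Leg 1: heading 203.0°; drift -10.9° → track 192.1°, groundspeed 215.2 kt
Leg 2: heading 47.6°; drift +9.2° → track 56.8°, groundspeed 231.3 kt
Leg 3: heading 122.0°; drift -1.5° → track 120.5°, groundspeed 251.6 kt
Leg 4: heading 158.5°; drift -6.9° → track 151.6°, groundspeed 241.6 kt
Leg 5: heading 262.7°; drift -6.6° → track 256.1°, groundspeed 177.5 kt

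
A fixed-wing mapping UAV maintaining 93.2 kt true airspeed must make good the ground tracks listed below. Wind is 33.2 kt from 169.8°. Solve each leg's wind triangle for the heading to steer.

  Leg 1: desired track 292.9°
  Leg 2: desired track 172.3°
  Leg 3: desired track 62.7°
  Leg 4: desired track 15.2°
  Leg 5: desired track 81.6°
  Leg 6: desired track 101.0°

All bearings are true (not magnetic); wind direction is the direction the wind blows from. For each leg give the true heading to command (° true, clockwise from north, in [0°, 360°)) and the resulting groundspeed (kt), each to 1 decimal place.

Leg 1: heading=275.5°, groundspeed=107.1 kt
Leg 2: heading=171.4°, groundspeed=60.0 kt
Leg 3: heading=82.6°, groundspeed=97.4 kt
Leg 4: heading=24.0°, groundspeed=122.1 kt
Leg 5: heading=102.5°, groundspeed=86.0 kt
Leg 6: heading=120.4°, groundspeed=75.9 kt

Leg 1: desired track 292.9°; wind correction -17.4° → command heading 275.5°, groundspeed 107.1 kt
Leg 2: desired track 172.3°; wind correction -0.9° → command heading 171.4°, groundspeed 60.0 kt
Leg 3: desired track 62.7°; wind correction +19.9° → command heading 82.6°, groundspeed 97.4 kt
Leg 4: desired track 15.2°; wind correction +8.8° → command heading 24.0°, groundspeed 122.1 kt
Leg 5: desired track 81.6°; wind correction +20.9° → command heading 102.5°, groundspeed 86.0 kt
Leg 6: desired track 101.0°; wind correction +19.4° → command heading 120.4°, groundspeed 75.9 kt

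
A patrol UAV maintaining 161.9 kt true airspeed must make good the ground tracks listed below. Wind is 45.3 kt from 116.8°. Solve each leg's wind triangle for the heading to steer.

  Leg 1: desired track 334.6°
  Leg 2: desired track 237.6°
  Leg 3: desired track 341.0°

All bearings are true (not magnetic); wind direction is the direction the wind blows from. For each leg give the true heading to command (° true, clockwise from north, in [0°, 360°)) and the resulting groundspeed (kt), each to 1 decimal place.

Leg 1: desired track 334.6°; wind correction +9.9° → command heading 344.5°, groundspeed 195.3 kt
Leg 2: desired track 237.6°; wind correction -13.9° → command heading 223.7°, groundspeed 180.4 kt
Leg 3: desired track 341.0°; wind correction +11.2° → command heading 352.2°, groundspeed 191.3 kt

Leg 1: heading=344.5°, groundspeed=195.3 kt
Leg 2: heading=223.7°, groundspeed=180.4 kt
Leg 3: heading=352.2°, groundspeed=191.3 kt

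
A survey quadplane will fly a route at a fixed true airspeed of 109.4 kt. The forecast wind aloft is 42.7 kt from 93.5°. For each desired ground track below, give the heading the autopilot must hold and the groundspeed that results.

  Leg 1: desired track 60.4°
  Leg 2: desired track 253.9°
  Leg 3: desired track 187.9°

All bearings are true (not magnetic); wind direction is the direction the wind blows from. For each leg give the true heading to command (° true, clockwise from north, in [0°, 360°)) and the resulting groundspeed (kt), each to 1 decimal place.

Leg 1: heading=72.7°, groundspeed=71.1 kt
Leg 2: heading=246.4°, groundspeed=148.7 kt
Leg 3: heading=165.0°, groundspeed=104.1 kt

Leg 1: desired track 60.4°; wind correction +12.3° → command heading 72.7°, groundspeed 71.1 kt
Leg 2: desired track 253.9°; wind correction -7.5° → command heading 246.4°, groundspeed 148.7 kt
Leg 3: desired track 187.9°; wind correction -22.9° → command heading 165.0°, groundspeed 104.1 kt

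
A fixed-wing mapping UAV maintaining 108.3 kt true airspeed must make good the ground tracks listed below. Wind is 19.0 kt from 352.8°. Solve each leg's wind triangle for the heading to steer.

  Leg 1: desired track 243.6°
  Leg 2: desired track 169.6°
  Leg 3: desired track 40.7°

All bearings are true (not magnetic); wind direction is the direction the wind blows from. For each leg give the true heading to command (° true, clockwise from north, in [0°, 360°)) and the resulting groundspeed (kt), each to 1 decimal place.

Leg 1: heading=253.1°, groundspeed=113.1 kt
Leg 2: heading=169.0°, groundspeed=127.3 kt
Leg 3: heading=33.2°, groundspeed=94.6 kt

Leg 1: desired track 243.6°; wind correction +9.5° → command heading 253.1°, groundspeed 113.1 kt
Leg 2: desired track 169.6°; wind correction -0.6° → command heading 169.0°, groundspeed 127.3 kt
Leg 3: desired track 40.7°; wind correction -7.5° → command heading 33.2°, groundspeed 94.6 kt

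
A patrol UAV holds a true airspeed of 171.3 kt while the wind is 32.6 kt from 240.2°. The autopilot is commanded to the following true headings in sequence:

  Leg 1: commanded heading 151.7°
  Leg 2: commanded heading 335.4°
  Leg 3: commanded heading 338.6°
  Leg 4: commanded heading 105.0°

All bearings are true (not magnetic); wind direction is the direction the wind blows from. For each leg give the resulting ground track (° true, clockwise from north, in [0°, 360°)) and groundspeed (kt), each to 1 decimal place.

Leg 1: track=140.9°, groundspeed=173.5 kt
Leg 2: track=346.0°, groundspeed=177.3 kt
Leg 3: track=349.0°, groundspeed=179.0 kt
Leg 4: track=98.3°, groundspeed=195.8 kt

Leg 1: heading 151.7°; drift -10.8° → track 140.9°, groundspeed 173.5 kt
Leg 2: heading 335.4°; drift +10.6° → track 346.0°, groundspeed 177.3 kt
Leg 3: heading 338.6°; drift +10.4° → track 349.0°, groundspeed 179.0 kt
Leg 4: heading 105.0°; drift -6.7° → track 98.3°, groundspeed 195.8 kt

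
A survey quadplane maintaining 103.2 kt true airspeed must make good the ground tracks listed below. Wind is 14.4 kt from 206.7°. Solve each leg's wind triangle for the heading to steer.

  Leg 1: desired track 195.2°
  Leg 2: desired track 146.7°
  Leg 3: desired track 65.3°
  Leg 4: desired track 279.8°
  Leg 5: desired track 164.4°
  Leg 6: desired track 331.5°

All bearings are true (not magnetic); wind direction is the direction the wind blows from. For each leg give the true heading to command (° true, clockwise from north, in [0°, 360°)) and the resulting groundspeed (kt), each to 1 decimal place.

Leg 1: desired track 195.2°; wind correction +1.6° → command heading 196.8°, groundspeed 89.0 kt
Leg 2: desired track 146.7°; wind correction +6.9° → command heading 153.6°, groundspeed 95.2 kt
Leg 3: desired track 65.3°; wind correction +5.0° → command heading 70.3°, groundspeed 114.1 kt
Leg 4: desired track 279.8°; wind correction -7.7° → command heading 272.1°, groundspeed 98.1 kt
Leg 5: desired track 164.4°; wind correction +5.4° → command heading 169.8°, groundspeed 92.1 kt
Leg 6: desired track 331.5°; wind correction -6.6° → command heading 324.9°, groundspeed 110.7 kt

Leg 1: heading=196.8°, groundspeed=89.0 kt
Leg 2: heading=153.6°, groundspeed=95.2 kt
Leg 3: heading=70.3°, groundspeed=114.1 kt
Leg 4: heading=272.1°, groundspeed=98.1 kt
Leg 5: heading=169.8°, groundspeed=92.1 kt
Leg 6: heading=324.9°, groundspeed=110.7 kt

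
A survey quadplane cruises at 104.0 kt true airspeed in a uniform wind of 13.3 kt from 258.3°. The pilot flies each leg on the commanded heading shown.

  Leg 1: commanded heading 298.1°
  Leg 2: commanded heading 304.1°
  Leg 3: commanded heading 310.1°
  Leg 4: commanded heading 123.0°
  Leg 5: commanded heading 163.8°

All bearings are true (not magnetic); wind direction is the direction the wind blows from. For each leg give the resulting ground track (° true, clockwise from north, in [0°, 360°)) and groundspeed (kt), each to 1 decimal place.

Leg 1: track=303.3°, groundspeed=94.2 kt
Leg 2: track=309.8°, groundspeed=95.2 kt
Leg 3: track=316.3°, groundspeed=96.3 kt
Leg 4: track=118.3°, groundspeed=113.8 kt
Leg 5: track=156.6°, groundspeed=105.9 kt

Leg 1: heading 298.1°; drift +5.2° → track 303.3°, groundspeed 94.2 kt
Leg 2: heading 304.1°; drift +5.7° → track 309.8°, groundspeed 95.2 kt
Leg 3: heading 310.1°; drift +6.2° → track 316.3°, groundspeed 96.3 kt
Leg 4: heading 123.0°; drift -4.7° → track 118.3°, groundspeed 113.8 kt
Leg 5: heading 163.8°; drift -7.2° → track 156.6°, groundspeed 105.9 kt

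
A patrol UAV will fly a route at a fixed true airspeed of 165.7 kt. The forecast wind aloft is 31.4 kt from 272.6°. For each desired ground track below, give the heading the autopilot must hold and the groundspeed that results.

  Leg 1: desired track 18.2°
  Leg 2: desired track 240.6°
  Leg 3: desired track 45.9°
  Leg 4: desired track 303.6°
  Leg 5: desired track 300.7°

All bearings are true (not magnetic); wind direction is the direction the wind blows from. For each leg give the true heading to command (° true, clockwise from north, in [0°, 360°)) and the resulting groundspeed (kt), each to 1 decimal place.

Leg 1: desired track 18.2°; wind correction -10.5° → command heading 7.7°, groundspeed 171.4 kt
Leg 2: desired track 240.6°; wind correction +5.8° → command heading 246.4°, groundspeed 138.2 kt
Leg 3: desired track 45.9°; wind correction -7.9° → command heading 38.0°, groundspeed 185.7 kt
Leg 4: desired track 303.6°; wind correction -5.6° → command heading 298.0°, groundspeed 138.0 kt
Leg 5: desired track 300.7°; wind correction -5.1° → command heading 295.6°, groundspeed 137.3 kt

Leg 1: heading=7.7°, groundspeed=171.4 kt
Leg 2: heading=246.4°, groundspeed=138.2 kt
Leg 3: heading=38.0°, groundspeed=185.7 kt
Leg 4: heading=298.0°, groundspeed=138.0 kt
Leg 5: heading=295.6°, groundspeed=137.3 kt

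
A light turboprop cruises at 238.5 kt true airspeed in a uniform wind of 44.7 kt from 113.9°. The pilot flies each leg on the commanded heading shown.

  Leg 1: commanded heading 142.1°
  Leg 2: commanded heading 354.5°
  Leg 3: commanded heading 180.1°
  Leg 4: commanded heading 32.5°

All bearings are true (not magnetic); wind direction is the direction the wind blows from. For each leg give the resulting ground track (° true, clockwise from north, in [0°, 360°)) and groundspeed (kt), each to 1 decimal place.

Leg 1: track=148.2°, groundspeed=200.2 kt
Leg 2: track=346.0°, groundspeed=263.3 kt
Leg 3: track=190.6°, groundspeed=224.2 kt
Leg 4: track=21.7°, groundspeed=236.0 kt

Leg 1: heading 142.1°; drift +6.1° → track 148.2°, groundspeed 200.2 kt
Leg 2: heading 354.5°; drift -8.5° → track 346.0°, groundspeed 263.3 kt
Leg 3: heading 180.1°; drift +10.5° → track 190.6°, groundspeed 224.2 kt
Leg 4: heading 32.5°; drift -10.8° → track 21.7°, groundspeed 236.0 kt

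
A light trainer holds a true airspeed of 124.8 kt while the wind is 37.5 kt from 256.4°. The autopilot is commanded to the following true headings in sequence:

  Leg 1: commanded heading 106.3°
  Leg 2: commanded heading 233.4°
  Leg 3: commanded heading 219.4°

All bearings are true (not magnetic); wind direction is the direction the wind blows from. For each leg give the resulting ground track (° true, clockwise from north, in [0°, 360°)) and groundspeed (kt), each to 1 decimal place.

Leg 1: track=99.5°, groundspeed=158.4 kt
Leg 2: track=224.2°, groundspeed=91.5 kt
Leg 3: track=206.0°, groundspeed=97.5 kt

Leg 1: heading 106.3°; drift -6.8° → track 99.5°, groundspeed 158.4 kt
Leg 2: heading 233.4°; drift -9.2° → track 224.2°, groundspeed 91.5 kt
Leg 3: heading 219.4°; drift -13.4° → track 206.0°, groundspeed 97.5 kt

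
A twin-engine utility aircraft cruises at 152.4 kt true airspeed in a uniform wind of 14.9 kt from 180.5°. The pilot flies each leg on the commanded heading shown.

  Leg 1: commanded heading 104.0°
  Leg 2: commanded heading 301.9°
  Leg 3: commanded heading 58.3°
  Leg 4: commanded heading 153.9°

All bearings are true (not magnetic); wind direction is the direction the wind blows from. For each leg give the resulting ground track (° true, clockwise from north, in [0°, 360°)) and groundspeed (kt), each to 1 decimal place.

Leg 1: track=98.4°, groundspeed=149.6 kt
Leg 2: track=306.4°, groundspeed=160.7 kt
Leg 3: track=53.8°, groundspeed=160.8 kt
Leg 4: track=151.2°, groundspeed=139.2 kt

Leg 1: heading 104.0°; drift -5.6° → track 98.4°, groundspeed 149.6 kt
Leg 2: heading 301.9°; drift +4.5° → track 306.4°, groundspeed 160.7 kt
Leg 3: heading 58.3°; drift -4.5° → track 53.8°, groundspeed 160.8 kt
Leg 4: heading 153.9°; drift -2.7° → track 151.2°, groundspeed 139.2 kt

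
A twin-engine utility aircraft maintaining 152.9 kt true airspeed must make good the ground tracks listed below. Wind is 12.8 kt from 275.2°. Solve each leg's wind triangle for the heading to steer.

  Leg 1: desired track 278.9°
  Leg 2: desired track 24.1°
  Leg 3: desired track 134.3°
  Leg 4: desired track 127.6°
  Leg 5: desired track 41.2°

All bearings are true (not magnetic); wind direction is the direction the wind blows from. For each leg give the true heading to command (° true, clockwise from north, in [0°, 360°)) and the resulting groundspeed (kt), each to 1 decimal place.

Leg 1: desired track 278.9°; wind correction -0.3° → command heading 278.6°, groundspeed 140.1 kt
Leg 2: desired track 24.1°; wind correction -4.5° → command heading 19.6°, groundspeed 156.6 kt
Leg 3: desired track 134.3°; wind correction +3.0° → command heading 137.3°, groundspeed 162.6 kt
Leg 4: desired track 127.6°; wind correction +2.6° → command heading 130.2°, groundspeed 163.6 kt
Leg 5: desired track 41.2°; wind correction -3.9° → command heading 37.3°, groundspeed 160.1 kt

Leg 1: heading=278.6°, groundspeed=140.1 kt
Leg 2: heading=19.6°, groundspeed=156.6 kt
Leg 3: heading=137.3°, groundspeed=162.6 kt
Leg 4: heading=130.2°, groundspeed=163.6 kt
Leg 5: heading=37.3°, groundspeed=160.1 kt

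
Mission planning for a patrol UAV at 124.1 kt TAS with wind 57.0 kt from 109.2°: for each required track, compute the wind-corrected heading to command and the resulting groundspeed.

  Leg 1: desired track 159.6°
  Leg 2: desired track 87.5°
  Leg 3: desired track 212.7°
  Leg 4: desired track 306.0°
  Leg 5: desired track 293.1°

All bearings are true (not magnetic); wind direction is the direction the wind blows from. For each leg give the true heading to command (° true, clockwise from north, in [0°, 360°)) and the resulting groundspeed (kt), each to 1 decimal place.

Leg 1: heading=138.9°, groundspeed=79.7 kt
Leg 2: heading=97.3°, groundspeed=69.3 kt
Leg 3: heading=186.2°, groundspeed=124.3 kt
Leg 4: heading=313.6°, groundspeed=177.6 kt
Leg 5: heading=294.9°, groundspeed=180.9 kt

Leg 1: desired track 159.6°; wind correction -20.7° → command heading 138.9°, groundspeed 79.7 kt
Leg 2: desired track 87.5°; wind correction +9.8° → command heading 97.3°, groundspeed 69.3 kt
Leg 3: desired track 212.7°; wind correction -26.5° → command heading 186.2°, groundspeed 124.3 kt
Leg 4: desired track 306.0°; wind correction +7.6° → command heading 313.6°, groundspeed 177.6 kt
Leg 5: desired track 293.1°; wind correction +1.8° → command heading 294.9°, groundspeed 180.9 kt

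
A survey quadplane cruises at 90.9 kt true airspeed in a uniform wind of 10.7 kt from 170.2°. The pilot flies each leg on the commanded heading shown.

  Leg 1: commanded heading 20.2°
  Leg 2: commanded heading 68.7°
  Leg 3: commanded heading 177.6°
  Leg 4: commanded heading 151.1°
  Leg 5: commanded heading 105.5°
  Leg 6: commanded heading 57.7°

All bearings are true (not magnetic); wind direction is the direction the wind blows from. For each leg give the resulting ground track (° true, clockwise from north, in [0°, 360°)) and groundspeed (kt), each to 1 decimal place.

Leg 1: track=17.1°, groundspeed=100.3 kt
Leg 2: track=62.3°, groundspeed=93.6 kt
Leg 3: track=178.6°, groundspeed=80.3 kt
Leg 4: track=148.6°, groundspeed=80.9 kt
Leg 5: track=99.1°, groundspeed=86.9 kt
Leg 6: track=51.8°, groundspeed=95.5 kt

Leg 1: heading 20.2°; drift -3.1° → track 17.1°, groundspeed 100.3 kt
Leg 2: heading 68.7°; drift -6.4° → track 62.3°, groundspeed 93.6 kt
Leg 3: heading 177.6°; drift +1.0° → track 178.6°, groundspeed 80.3 kt
Leg 4: heading 151.1°; drift -2.5° → track 148.6°, groundspeed 80.9 kt
Leg 5: heading 105.5°; drift -6.4° → track 99.1°, groundspeed 86.9 kt
Leg 6: heading 57.7°; drift -5.9° → track 51.8°, groundspeed 95.5 kt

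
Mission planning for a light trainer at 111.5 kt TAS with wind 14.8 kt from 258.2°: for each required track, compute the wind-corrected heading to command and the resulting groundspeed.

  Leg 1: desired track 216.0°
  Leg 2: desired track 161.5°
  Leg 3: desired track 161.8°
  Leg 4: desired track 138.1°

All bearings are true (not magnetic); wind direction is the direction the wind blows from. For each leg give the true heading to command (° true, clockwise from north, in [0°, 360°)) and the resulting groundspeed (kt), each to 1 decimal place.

Leg 1: heading=221.1°, groundspeed=100.1 kt
Leg 2: heading=169.1°, groundspeed=112.3 kt
Leg 3: heading=169.4°, groundspeed=112.2 kt
Leg 4: heading=144.7°, groundspeed=118.2 kt

Leg 1: desired track 216.0°; wind correction +5.1° → command heading 221.1°, groundspeed 100.1 kt
Leg 2: desired track 161.5°; wind correction +7.6° → command heading 169.1°, groundspeed 112.3 kt
Leg 3: desired track 161.8°; wind correction +7.6° → command heading 169.4°, groundspeed 112.2 kt
Leg 4: desired track 138.1°; wind correction +6.6° → command heading 144.7°, groundspeed 118.2 kt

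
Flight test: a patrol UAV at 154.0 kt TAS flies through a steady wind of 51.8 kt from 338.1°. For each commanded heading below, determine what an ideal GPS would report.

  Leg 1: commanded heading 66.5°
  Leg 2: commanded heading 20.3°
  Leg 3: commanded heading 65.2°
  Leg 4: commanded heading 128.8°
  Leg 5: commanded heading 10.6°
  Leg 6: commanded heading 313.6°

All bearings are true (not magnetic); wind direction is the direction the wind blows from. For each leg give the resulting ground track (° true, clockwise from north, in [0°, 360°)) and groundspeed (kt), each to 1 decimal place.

Leg 1: track=85.2°, groundspeed=161.1 kt
Leg 2: track=37.0°, groundspeed=120.7 kt
Leg 3: track=84.1°, groundspeed=160.0 kt
Leg 4: track=136.1°, groundspeed=200.8 kt
Leg 5: track=24.8°, groundspeed=113.8 kt
Leg 6: track=302.2°, groundspeed=109.0 kt

Leg 1: heading 66.5°; drift +18.7° → track 85.2°, groundspeed 161.1 kt
Leg 2: heading 20.3°; drift +16.7° → track 37.0°, groundspeed 120.7 kt
Leg 3: heading 65.2°; drift +18.9° → track 84.1°, groundspeed 160.0 kt
Leg 4: heading 128.8°; drift +7.3° → track 136.1°, groundspeed 200.8 kt
Leg 5: heading 10.6°; drift +14.2° → track 24.8°, groundspeed 113.8 kt
Leg 6: heading 313.6°; drift -11.4° → track 302.2°, groundspeed 109.0 kt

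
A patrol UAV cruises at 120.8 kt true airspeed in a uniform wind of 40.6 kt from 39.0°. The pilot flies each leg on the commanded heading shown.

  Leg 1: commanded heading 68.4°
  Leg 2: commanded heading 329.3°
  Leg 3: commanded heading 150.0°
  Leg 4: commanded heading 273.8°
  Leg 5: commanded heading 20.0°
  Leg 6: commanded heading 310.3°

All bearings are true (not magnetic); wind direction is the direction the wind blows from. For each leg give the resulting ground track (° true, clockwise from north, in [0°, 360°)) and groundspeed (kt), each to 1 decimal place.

Leg 1: heading 68.4°; drift +13.1° → track 81.5°, groundspeed 87.7 kt
Leg 2: heading 329.3°; drift -19.6° → track 309.7°, groundspeed 113.3 kt
Leg 3: heading 150.0°; drift +15.6° → track 165.6°, groundspeed 140.6 kt
Leg 4: heading 273.8°; drift -13.0° → track 260.8°, groundspeed 148.0 kt
Leg 5: heading 20.0°; drift -9.1° → track 10.9°, groundspeed 83.5 kt
Leg 6: heading 310.3°; drift -18.7° → track 291.6°, groundspeed 126.6 kt

Leg 1: track=81.5°, groundspeed=87.7 kt
Leg 2: track=309.7°, groundspeed=113.3 kt
Leg 3: track=165.6°, groundspeed=140.6 kt
Leg 4: track=260.8°, groundspeed=148.0 kt
Leg 5: track=10.9°, groundspeed=83.5 kt
Leg 6: track=291.6°, groundspeed=126.6 kt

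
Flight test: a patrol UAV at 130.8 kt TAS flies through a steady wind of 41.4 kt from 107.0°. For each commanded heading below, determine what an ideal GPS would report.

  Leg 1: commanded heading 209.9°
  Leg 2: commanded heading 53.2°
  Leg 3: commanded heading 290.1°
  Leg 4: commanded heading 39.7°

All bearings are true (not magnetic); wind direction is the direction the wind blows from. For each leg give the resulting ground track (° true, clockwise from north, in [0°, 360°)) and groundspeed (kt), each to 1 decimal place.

Leg 1: heading 209.9°; drift +16.1° → track 226.0°, groundspeed 145.7 kt
Leg 2: heading 53.2°; drift -17.4° → track 35.8°, groundspeed 111.5 kt
Leg 3: heading 290.1°; drift -0.7° → track 289.4°, groundspeed 172.2 kt
Leg 4: heading 39.7°; drift -18.4° → track 21.3°, groundspeed 121.0 kt

Leg 1: track=226.0°, groundspeed=145.7 kt
Leg 2: track=35.8°, groundspeed=111.5 kt
Leg 3: track=289.4°, groundspeed=172.2 kt
Leg 4: track=21.3°, groundspeed=121.0 kt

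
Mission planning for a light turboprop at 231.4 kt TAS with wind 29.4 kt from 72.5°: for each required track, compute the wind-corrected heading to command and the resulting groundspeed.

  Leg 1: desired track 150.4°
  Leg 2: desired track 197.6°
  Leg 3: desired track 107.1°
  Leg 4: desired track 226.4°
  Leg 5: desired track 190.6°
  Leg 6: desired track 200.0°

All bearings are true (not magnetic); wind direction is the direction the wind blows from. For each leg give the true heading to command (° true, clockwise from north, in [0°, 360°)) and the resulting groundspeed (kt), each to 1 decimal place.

Leg 1: desired track 150.4°; wind correction -7.1° → command heading 143.3°, groundspeed 223.4 kt
Leg 2: desired track 197.6°; wind correction -6.0° → command heading 191.6°, groundspeed 247.1 kt
Leg 3: desired track 107.1°; wind correction -4.1° → command heading 103.0°, groundspeed 206.6 kt
Leg 4: desired track 226.4°; wind correction -3.2° → command heading 223.2°, groundspeed 257.4 kt
Leg 5: desired track 190.6°; wind correction -6.4° → command heading 184.2°, groundspeed 243.8 kt
Leg 6: desired track 200.0°; wind correction -5.8° → command heading 194.2°, groundspeed 248.1 kt

Leg 1: heading=143.3°, groundspeed=223.4 kt
Leg 2: heading=191.6°, groundspeed=247.1 kt
Leg 3: heading=103.0°, groundspeed=206.6 kt
Leg 4: heading=223.2°, groundspeed=257.4 kt
Leg 5: heading=184.2°, groundspeed=243.8 kt
Leg 6: heading=194.2°, groundspeed=248.1 kt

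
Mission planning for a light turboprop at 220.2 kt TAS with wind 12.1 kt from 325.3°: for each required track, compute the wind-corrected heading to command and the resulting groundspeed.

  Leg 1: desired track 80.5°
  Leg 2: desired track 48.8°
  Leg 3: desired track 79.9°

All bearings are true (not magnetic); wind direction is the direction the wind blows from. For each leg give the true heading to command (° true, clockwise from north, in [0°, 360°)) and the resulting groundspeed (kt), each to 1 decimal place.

Leg 1: desired track 80.5°; wind correction -2.8° → command heading 77.7°, groundspeed 225.1 kt
Leg 2: desired track 48.8°; wind correction -3.1° → command heading 45.7°, groundspeed 218.5 kt
Leg 3: desired track 79.9°; wind correction -2.9° → command heading 77.0°, groundspeed 225.0 kt

Leg 1: heading=77.7°, groundspeed=225.1 kt
Leg 2: heading=45.7°, groundspeed=218.5 kt
Leg 3: heading=77.0°, groundspeed=225.0 kt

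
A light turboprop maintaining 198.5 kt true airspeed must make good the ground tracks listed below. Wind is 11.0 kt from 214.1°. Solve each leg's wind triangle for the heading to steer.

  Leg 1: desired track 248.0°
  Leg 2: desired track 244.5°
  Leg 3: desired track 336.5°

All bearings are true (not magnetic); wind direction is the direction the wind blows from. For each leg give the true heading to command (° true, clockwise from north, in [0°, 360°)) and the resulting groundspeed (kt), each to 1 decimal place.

Leg 1: desired track 248.0°; wind correction -1.8° → command heading 246.2°, groundspeed 189.3 kt
Leg 2: desired track 244.5°; wind correction -1.6° → command heading 242.9°, groundspeed 188.9 kt
Leg 3: desired track 336.5°; wind correction -2.7° → command heading 333.8°, groundspeed 204.2 kt

Leg 1: heading=246.2°, groundspeed=189.3 kt
Leg 2: heading=242.9°, groundspeed=188.9 kt
Leg 3: heading=333.8°, groundspeed=204.2 kt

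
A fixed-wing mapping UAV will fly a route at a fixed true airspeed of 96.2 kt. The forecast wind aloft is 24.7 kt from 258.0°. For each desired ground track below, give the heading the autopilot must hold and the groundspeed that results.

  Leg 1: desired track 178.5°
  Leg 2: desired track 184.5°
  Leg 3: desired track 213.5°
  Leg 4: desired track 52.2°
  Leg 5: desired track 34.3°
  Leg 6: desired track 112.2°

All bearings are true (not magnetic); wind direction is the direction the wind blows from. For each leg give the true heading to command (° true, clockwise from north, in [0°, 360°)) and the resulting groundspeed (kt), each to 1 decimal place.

Leg 1: heading=193.1°, groundspeed=88.6 kt
Leg 2: heading=198.8°, groundspeed=86.2 kt
Leg 3: heading=223.9°, groundspeed=77.0 kt
Leg 4: heading=45.8°, groundspeed=117.8 kt
Leg 5: heading=24.1°, groundspeed=112.5 kt
Leg 6: heading=120.5°, groundspeed=115.6 kt

Leg 1: desired track 178.5°; wind correction +14.6° → command heading 193.1°, groundspeed 88.6 kt
Leg 2: desired track 184.5°; wind correction +14.3° → command heading 198.8°, groundspeed 86.2 kt
Leg 3: desired track 213.5°; wind correction +10.4° → command heading 223.9°, groundspeed 77.0 kt
Leg 4: desired track 52.2°; wind correction -6.4° → command heading 45.8°, groundspeed 117.8 kt
Leg 5: desired track 34.3°; wind correction -10.2° → command heading 24.1°, groundspeed 112.5 kt
Leg 6: desired track 112.2°; wind correction +8.3° → command heading 120.5°, groundspeed 115.6 kt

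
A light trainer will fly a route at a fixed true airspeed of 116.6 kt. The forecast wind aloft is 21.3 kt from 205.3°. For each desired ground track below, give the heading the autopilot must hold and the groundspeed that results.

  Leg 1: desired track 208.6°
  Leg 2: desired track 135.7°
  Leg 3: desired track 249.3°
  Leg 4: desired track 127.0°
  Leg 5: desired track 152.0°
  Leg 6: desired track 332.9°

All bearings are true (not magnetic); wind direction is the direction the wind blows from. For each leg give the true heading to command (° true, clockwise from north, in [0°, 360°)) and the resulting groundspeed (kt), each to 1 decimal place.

Leg 1: heading=208.0°, groundspeed=95.3 kt
Leg 2: heading=145.6°, groundspeed=107.5 kt
Leg 3: heading=242.0°, groundspeed=100.3 kt
Leg 4: heading=137.3°, groundspeed=110.4 kt
Leg 5: heading=160.4°, groundspeed=102.6 kt
Leg 6: heading=324.6°, groundspeed=128.4 kt

Leg 1: desired track 208.6°; wind correction -0.6° → command heading 208.0°, groundspeed 95.3 kt
Leg 2: desired track 135.7°; wind correction +9.9° → command heading 145.6°, groundspeed 107.5 kt
Leg 3: desired track 249.3°; wind correction -7.3° → command heading 242.0°, groundspeed 100.3 kt
Leg 4: desired track 127.0°; wind correction +10.3° → command heading 137.3°, groundspeed 110.4 kt
Leg 5: desired track 152.0°; wind correction +8.4° → command heading 160.4°, groundspeed 102.6 kt
Leg 6: desired track 332.9°; wind correction -8.3° → command heading 324.6°, groundspeed 128.4 kt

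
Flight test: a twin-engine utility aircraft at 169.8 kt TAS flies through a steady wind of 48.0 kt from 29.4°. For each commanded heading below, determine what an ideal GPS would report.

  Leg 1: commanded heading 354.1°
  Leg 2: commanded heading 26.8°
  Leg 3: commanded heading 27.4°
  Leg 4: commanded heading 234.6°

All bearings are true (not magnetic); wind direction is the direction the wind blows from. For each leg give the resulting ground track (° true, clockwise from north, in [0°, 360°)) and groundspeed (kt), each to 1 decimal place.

Leg 1: track=342.1°, groundspeed=133.5 kt
Leg 2: track=25.8°, groundspeed=121.9 kt
Leg 3: track=26.6°, groundspeed=121.8 kt
Leg 4: track=229.1°, groundspeed=214.2 kt

Leg 1: heading 354.1°; drift -12.0° → track 342.1°, groundspeed 133.5 kt
Leg 2: heading 26.8°; drift -1.0° → track 25.8°, groundspeed 121.9 kt
Leg 3: heading 27.4°; drift -0.8° → track 26.6°, groundspeed 121.8 kt
Leg 4: heading 234.6°; drift -5.5° → track 229.1°, groundspeed 214.2 kt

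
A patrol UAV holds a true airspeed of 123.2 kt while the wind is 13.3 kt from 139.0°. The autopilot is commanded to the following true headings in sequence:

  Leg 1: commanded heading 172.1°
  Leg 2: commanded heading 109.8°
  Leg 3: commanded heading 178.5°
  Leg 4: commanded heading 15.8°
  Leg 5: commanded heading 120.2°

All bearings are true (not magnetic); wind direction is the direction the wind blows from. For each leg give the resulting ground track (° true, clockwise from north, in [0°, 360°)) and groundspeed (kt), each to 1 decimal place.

Leg 1: track=175.8°, groundspeed=112.3 kt
Leg 2: track=106.5°, groundspeed=111.8 kt
Leg 3: track=182.8°, groundspeed=113.3 kt
Leg 4: track=10.9°, groundspeed=131.0 kt
Leg 5: track=118.0°, groundspeed=110.7 kt

Leg 1: heading 172.1°; drift +3.7° → track 175.8°, groundspeed 112.3 kt
Leg 2: heading 109.8°; drift -3.3° → track 106.5°, groundspeed 111.8 kt
Leg 3: heading 178.5°; drift +4.3° → track 182.8°, groundspeed 113.3 kt
Leg 4: heading 15.8°; drift -4.9° → track 10.9°, groundspeed 131.0 kt
Leg 5: heading 120.2°; drift -2.2° → track 118.0°, groundspeed 110.7 kt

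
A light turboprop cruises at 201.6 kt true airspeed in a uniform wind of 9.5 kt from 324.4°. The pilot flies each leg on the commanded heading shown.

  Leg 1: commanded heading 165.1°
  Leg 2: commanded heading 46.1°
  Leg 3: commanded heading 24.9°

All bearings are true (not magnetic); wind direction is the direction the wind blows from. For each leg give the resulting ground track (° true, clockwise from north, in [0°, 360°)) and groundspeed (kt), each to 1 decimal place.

Leg 1: heading 165.1°; drift -0.9° → track 164.2°, groundspeed 210.5 kt
Leg 2: heading 46.1°; drift +2.7° → track 48.8°, groundspeed 200.4 kt
Leg 3: heading 24.9°; drift +2.4° → track 27.3°, groundspeed 197.1 kt

Leg 1: track=164.2°, groundspeed=210.5 kt
Leg 2: track=48.8°, groundspeed=200.4 kt
Leg 3: track=27.3°, groundspeed=197.1 kt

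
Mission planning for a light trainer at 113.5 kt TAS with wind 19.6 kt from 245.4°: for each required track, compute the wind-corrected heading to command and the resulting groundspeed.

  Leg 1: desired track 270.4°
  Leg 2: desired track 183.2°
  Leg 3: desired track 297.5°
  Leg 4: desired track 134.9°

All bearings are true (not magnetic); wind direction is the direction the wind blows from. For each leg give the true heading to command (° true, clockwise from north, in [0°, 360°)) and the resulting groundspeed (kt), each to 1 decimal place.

Leg 1: desired track 270.4°; wind correction -4.2° → command heading 266.2°, groundspeed 95.4 kt
Leg 2: desired track 183.2°; wind correction +8.8° → command heading 192.0°, groundspeed 103.0 kt
Leg 3: desired track 297.5°; wind correction -7.8° → command heading 289.7°, groundspeed 100.4 kt
Leg 4: desired track 134.9°; wind correction +9.3° → command heading 144.2°, groundspeed 118.9 kt

Leg 1: heading=266.2°, groundspeed=95.4 kt
Leg 2: heading=192.0°, groundspeed=103.0 kt
Leg 3: heading=289.7°, groundspeed=100.4 kt
Leg 4: heading=144.2°, groundspeed=118.9 kt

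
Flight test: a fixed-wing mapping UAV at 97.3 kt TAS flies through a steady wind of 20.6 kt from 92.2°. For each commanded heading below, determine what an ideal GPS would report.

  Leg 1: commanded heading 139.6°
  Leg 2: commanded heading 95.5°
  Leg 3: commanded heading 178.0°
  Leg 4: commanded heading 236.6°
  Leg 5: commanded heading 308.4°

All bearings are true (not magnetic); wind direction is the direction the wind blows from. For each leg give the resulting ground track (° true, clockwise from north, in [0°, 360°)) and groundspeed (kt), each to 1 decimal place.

Leg 1: heading 139.6°; drift +10.3° → track 149.9°, groundspeed 84.7 kt
Leg 2: heading 95.5°; drift +0.9° → track 96.4°, groundspeed 76.7 kt
Leg 3: heading 178.0°; drift +12.1° → track 190.1°, groundspeed 98.0 kt
Leg 4: heading 236.6°; drift +6.0° → track 242.6°, groundspeed 114.7 kt
Leg 5: heading 308.4°; drift -6.1° → track 302.3°, groundspeed 114.6 kt

Leg 1: track=149.9°, groundspeed=84.7 kt
Leg 2: track=96.4°, groundspeed=76.7 kt
Leg 3: track=190.1°, groundspeed=98.0 kt
Leg 4: track=242.6°, groundspeed=114.7 kt
Leg 5: track=302.3°, groundspeed=114.6 kt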